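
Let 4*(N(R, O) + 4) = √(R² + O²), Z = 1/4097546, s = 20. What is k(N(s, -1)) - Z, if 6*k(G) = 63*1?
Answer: 21512116/2048773 ≈ 10.500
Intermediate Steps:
Z = 1/4097546 ≈ 2.4405e-7
N(R, O) = -4 + √(O² + R²)/4 (N(R, O) = -4 + √(R² + O²)/4 = -4 + √(O² + R²)/4)
k(G) = 21/2 (k(G) = (63*1)/6 = (⅙)*63 = 21/2)
k(N(s, -1)) - Z = 21/2 - 1*1/4097546 = 21/2 - 1/4097546 = 21512116/2048773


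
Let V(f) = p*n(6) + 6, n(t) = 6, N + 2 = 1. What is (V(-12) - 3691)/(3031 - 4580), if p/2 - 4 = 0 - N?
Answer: 3625/1549 ≈ 2.3402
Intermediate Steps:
N = -1 (N = -2 + 1 = -1)
p = 10 (p = 8 + 2*(0 - 1*(-1)) = 8 + 2*(0 + 1) = 8 + 2*1 = 8 + 2 = 10)
V(f) = 66 (V(f) = 10*6 + 6 = 60 + 6 = 66)
(V(-12) - 3691)/(3031 - 4580) = (66 - 3691)/(3031 - 4580) = -3625/(-1549) = -3625*(-1/1549) = 3625/1549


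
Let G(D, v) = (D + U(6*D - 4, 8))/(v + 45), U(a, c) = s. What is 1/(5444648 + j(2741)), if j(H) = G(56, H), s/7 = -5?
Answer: 398/2166969907 ≈ 1.8367e-7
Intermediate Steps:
s = -35 (s = 7*(-5) = -35)
U(a, c) = -35
G(D, v) = (-35 + D)/(45 + v) (G(D, v) = (D - 35)/(v + 45) = (-35 + D)/(45 + v))
j(H) = 21/(45 + H) (j(H) = (-35 + 56)/(45 + H) = 21/(45 + H))
1/(5444648 + j(2741)) = 1/(5444648 + 21/(45 + 2741)) = 1/(5444648 + 21/2786) = 1/(5444648 + 21*(1/2786)) = 1/(5444648 + 3/398) = 1/(2166969907/398) = 398/2166969907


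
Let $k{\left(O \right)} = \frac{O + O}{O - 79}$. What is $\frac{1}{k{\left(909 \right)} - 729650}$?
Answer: $- \frac{415}{302803841} \approx -1.3705 \cdot 10^{-6}$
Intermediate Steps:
$k{\left(O \right)} = \frac{2 O}{-79 + O}$
$\frac{1}{k{\left(909 \right)} - 729650} = \frac{1}{2 \cdot 909 \frac{1}{-79 + 909} - 729650} = \frac{1}{2 \cdot 909 \cdot \frac{1}{830} - 729650} = \frac{1}{\frac{909}{415} - 729650} = \frac{1}{- \frac{302803841}{415}} = - \frac{415}{302803841}$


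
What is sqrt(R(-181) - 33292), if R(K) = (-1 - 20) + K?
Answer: I*sqrt(33494) ≈ 183.01*I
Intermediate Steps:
R(K) = -21 + K
sqrt(R(-181) - 33292) = sqrt((-21 - 181) - 33292) = sqrt(-202 - 33292) = sqrt(-33494) = I*sqrt(33494)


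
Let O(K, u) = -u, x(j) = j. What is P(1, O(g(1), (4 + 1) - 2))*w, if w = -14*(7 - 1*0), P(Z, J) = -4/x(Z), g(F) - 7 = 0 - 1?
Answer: 392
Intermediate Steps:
g(F) = 6 (g(F) = 7 + (0 - 1) = 7 - 1 = 6)
P(Z, J) = -4/Z
w = -98 (w = -14*(7 + 0) = -14*7 = -98)
P(1, O(g(1), (4 + 1) - 2))*w = -4/1*(-98) = -4*1*(-98) = -4*(-98) = 392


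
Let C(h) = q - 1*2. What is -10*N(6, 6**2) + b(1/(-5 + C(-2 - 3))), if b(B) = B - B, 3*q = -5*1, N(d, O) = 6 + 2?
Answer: -80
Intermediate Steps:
N(d, O) = 8
q = -5/3 (q = (-5*1)/3 = (1/3)*(-5) = -5/3 ≈ -1.6667)
C(h) = -11/3 (C(h) = -5/3 - 1*2 = -5/3 - 2 = -11/3)
b(B) = 0
-10*N(6, 6**2) + b(1/(-5 + C(-2 - 3))) = -10*8 + 0 = -80 + 0 = -80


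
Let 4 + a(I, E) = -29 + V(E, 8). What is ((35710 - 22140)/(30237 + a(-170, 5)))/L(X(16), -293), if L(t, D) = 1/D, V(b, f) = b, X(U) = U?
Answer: -3976010/30209 ≈ -131.62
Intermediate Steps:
a(I, E) = -33 + E (a(I, E) = -4 + (-29 + E) = -33 + E)
((35710 - 22140)/(30237 + a(-170, 5)))/L(X(16), -293) = ((35710 - 22140)/(30237 + (-33 + 5)))/(1/(-293)) = (13570/(30237 - 28))/(-1/293) = (13570/30209)*(-293) = -3976010/30209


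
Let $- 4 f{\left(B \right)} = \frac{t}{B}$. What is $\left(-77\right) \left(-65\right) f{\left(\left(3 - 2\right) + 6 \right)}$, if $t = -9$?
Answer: $\frac{6435}{4} \approx 1608.8$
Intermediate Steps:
$f{\left(B \right)} = \frac{9}{4 B}$ ($f{\left(B \right)} = - \frac{\left(-9\right) \frac{1}{B}}{4} = \frac{9}{4 B}$)
$\left(-77\right) \left(-65\right) f{\left(\left(3 - 2\right) + 6 \right)} = \left(-77\right) \left(-65\right) \frac{9}{4 \left(\left(3 - 2\right) + 6\right)} = 5005 \frac{9}{4 \left(1 + 6\right)} = 5005 \frac{9}{4 \cdot 7} = 5005 \cdot \frac{9}{4} \cdot \frac{1}{7} = 5005 \cdot \frac{9}{28} = \frac{6435}{4}$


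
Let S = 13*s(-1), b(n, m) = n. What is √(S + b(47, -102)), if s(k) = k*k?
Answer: 2*√15 ≈ 7.7460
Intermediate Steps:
s(k) = k²
S = 13 (S = 13*(-1)² = 13*1 = 13)
√(S + b(47, -102)) = √(13 + 47) = √60 = 2*√15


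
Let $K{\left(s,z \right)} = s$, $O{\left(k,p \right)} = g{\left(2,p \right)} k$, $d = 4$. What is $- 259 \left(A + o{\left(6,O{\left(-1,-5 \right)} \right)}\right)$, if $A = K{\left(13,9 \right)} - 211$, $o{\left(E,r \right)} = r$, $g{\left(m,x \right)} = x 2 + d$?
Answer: $49728$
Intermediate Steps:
$g{\left(m,x \right)} = 4 + 2 x$ ($g{\left(m,x \right)} = x 2 + 4 = 2 x + 4 = 4 + 2 x$)
$O{\left(k,p \right)} = k \left(4 + 2 p\right)$ ($O{\left(k,p \right)} = \left(4 + 2 p\right) k = k \left(4 + 2 p\right)$)
$A = -198$ ($A = 13 - 211 = -198$)
$- 259 \left(A + o{\left(6,O{\left(-1,-5 \right)} \right)}\right) = - 259 \left(-198 + 2 \left(-1\right) \left(2 - 5\right)\right) = - 259 \left(-198 + 2 \left(-1\right) \left(-3\right)\right) = - 259 \left(-198 + 6\right) = \left(-259\right) \left(-192\right) = 49728$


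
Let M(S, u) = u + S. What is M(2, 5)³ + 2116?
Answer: 2459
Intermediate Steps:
M(S, u) = S + u
M(2, 5)³ + 2116 = (2 + 5)³ + 2116 = 7³ + 2116 = 343 + 2116 = 2459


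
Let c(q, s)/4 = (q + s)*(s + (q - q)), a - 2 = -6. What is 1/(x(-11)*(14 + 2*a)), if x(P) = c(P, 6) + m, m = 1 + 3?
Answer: -1/696 ≈ -0.0014368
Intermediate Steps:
a = -4 (a = 2 - 6 = -4)
c(q, s) = 4*s*(q + s) (c(q, s) = 4*((q + s)*(s + (q - q))) = 4*((q + s)*(s + 0)) = 4*((q + s)*s) = 4*(s*(q + s)) = 4*s*(q + s))
m = 4
x(P) = 148 + 24*P (x(P) = 4*6*(P + 6) + 4 = 4*6*(6 + P) + 4 = (144 + 24*P) + 4 = 148 + 24*P)
1/(x(-11)*(14 + 2*a)) = 1/((148 + 24*(-11))*(14 + 2*(-4))) = 1/((148 - 264)*(14 - 8)) = 1/(-116*6) = 1/(-696) = -1/696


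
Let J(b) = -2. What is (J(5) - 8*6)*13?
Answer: -650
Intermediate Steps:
(J(5) - 8*6)*13 = (-2 - 8*6)*13 = (-2 - 48)*13 = -50*13 = -650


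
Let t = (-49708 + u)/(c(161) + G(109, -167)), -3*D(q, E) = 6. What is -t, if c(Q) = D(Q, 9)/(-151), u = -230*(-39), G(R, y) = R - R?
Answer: 3075719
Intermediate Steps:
D(q, E) = -2 (D(q, E) = -⅓*6 = -2)
G(R, y) = 0
u = 8970
c(Q) = 2/151 (c(Q) = -2/(-151) = -2*(-1/151) = 2/151)
t = -3075719 (t = (-49708 + 8970)/(2/151 + 0) = -40738/2/151 = -40738*151/2 = -3075719)
-t = -1*(-3075719) = 3075719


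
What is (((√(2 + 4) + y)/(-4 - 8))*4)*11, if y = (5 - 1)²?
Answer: -176/3 - 11*√6/3 ≈ -67.648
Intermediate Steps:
y = 16 (y = 4² = 16)
(((√(2 + 4) + y)/(-4 - 8))*4)*11 = (((√(2 + 4) + 16)/(-4 - 8))*4)*11 = (((√6 + 16)/(-12))*4)*11 = (((16 + √6)*(-1/12))*4)*11 = ((-4/3 - √6/12)*4)*11 = (-16/3 - √6/3)*11 = -176/3 - 11*√6/3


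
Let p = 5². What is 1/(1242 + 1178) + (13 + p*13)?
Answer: 817961/2420 ≈ 338.00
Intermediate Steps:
p = 25
1/(1242 + 1178) + (13 + p*13) = 1/(1242 + 1178) + (13 + 25*13) = 1/2420 + (13 + 325) = 1/2420 + 338 = 817961/2420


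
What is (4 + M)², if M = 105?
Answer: 11881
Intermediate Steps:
(4 + M)² = (4 + 105)² = 109² = 11881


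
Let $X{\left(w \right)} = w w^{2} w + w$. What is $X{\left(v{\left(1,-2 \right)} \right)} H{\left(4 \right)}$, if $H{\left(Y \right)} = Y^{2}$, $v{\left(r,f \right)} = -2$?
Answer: $224$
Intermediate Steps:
$X{\left(w \right)} = w + w^{4}$ ($X{\left(w \right)} = w^{3} w + w = w^{4} + w = w + w^{4}$)
$X{\left(v{\left(1,-2 \right)} \right)} H{\left(4 \right)} = \left(-2 + \left(-2\right)^{4}\right) 4^{2} = \left(-2 + 16\right) 16 = 14 \cdot 16 = 224$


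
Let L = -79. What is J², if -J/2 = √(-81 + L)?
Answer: -640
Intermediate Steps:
J = -8*I*√10 (J = -2*√(-81 - 79) = -8*I*√10 ≈ -25.298*I)
J² = (-8*I*√10)² = -640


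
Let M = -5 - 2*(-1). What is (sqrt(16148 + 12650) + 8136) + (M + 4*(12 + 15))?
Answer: 8241 + 11*sqrt(238) ≈ 8410.7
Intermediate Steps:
M = -3 (M = -5 + 2 = -3)
(sqrt(16148 + 12650) + 8136) + (M + 4*(12 + 15)) = (sqrt(16148 + 12650) + 8136) + (-3 + 4*(12 + 15)) = (sqrt(28798) + 8136) + (-3 + 4*27) = (11*sqrt(238) + 8136) + (-3 + 108) = (8136 + 11*sqrt(238)) + 105 = 8241 + 11*sqrt(238)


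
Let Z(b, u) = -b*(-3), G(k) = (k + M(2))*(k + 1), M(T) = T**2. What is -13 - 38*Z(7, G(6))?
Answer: -811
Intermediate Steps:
G(k) = (1 + k)*(4 + k) (G(k) = (k + 2**2)*(k + 1) = (k + 4)*(1 + k) = (4 + k)*(1 + k) = (1 + k)*(4 + k))
Z(b, u) = 3*b
-13 - 38*Z(7, G(6)) = -13 - 114*7 = -13 - 38*21 = -13 - 798 = -811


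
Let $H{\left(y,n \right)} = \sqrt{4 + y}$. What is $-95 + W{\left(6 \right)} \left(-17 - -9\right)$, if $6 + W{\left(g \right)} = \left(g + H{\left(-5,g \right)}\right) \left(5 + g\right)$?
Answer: $-575 - 88 i \approx -575.0 - 88.0 i$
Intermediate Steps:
$W{\left(g \right)} = -6 + \left(5 + g\right) \left(i + g\right)$ ($W{\left(g \right)} = -6 + \left(g + \sqrt{4 - 5}\right) \left(5 + g\right) = -6 + \left(g + \sqrt{-1}\right) \left(5 + g\right) = -6 + \left(g + i\right) \left(5 + g\right) = -6 + \left(i + g\right) \left(5 + g\right) = -6 + \left(5 + g\right) \left(i + g\right)$)
$-95 + W{\left(6 \right)} \left(-17 - -9\right) = -95 + \left(-6 + 6^{2} + 5 i + 6 \left(5 + i\right)\right) \left(-17 - -9\right) = -95 + \left(-6 + 36 + 5 i + \left(30 + 6 i\right)\right) \left(-17 + 9\right) = -95 + \left(60 + 11 i\right) \left(-8\right) = -95 - \left(480 + 88 i\right) = -575 - 88 i$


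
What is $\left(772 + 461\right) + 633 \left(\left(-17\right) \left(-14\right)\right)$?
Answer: $151887$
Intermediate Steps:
$\left(772 + 461\right) + 633 \left(\left(-17\right) \left(-14\right)\right) = 1233 + 633 \cdot 238 = 1233 + 150654 = 151887$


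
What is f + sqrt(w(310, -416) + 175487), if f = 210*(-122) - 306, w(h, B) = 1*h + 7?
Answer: -25926 + 2*sqrt(43951) ≈ -25507.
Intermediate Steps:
w(h, B) = 7 + h (w(h, B) = h + 7 = 7 + h)
f = -25926 (f = -25620 - 306 = -25926)
f + sqrt(w(310, -416) + 175487) = -25926 + sqrt((7 + 310) + 175487) = -25926 + sqrt(317 + 175487) = -25926 + sqrt(175804) = -25926 + 2*sqrt(43951)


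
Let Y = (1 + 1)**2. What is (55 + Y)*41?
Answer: 2419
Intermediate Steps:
Y = 4 (Y = 2**2 = 4)
(55 + Y)*41 = (55 + 4)*41 = 59*41 = 2419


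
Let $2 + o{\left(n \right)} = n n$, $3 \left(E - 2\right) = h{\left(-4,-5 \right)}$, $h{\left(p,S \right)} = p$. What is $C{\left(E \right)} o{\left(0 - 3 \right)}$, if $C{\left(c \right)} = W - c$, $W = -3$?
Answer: $- \frac{77}{3} \approx -25.667$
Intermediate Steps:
$E = \frac{2}{3}$ ($E = 2 + \frac{1}{3} \left(-4\right) = 2 - \frac{4}{3} = \frac{2}{3} \approx 0.66667$)
$o{\left(n \right)} = -2 + n^{2}$ ($o{\left(n \right)} = -2 + n n = -2 + n^{2}$)
$C{\left(c \right)} = -3 - c$
$C{\left(E \right)} o{\left(0 - 3 \right)} = \left(-3 - \frac{2}{3}\right) \left(-2 + \left(0 - 3\right)^{2}\right) = \left(-3 - \frac{2}{3}\right) \left(-2 + \left(-3\right)^{2}\right) = - \frac{11 \left(-2 + 9\right)}{3} = \left(- \frac{11}{3}\right) 7 = - \frac{77}{3}$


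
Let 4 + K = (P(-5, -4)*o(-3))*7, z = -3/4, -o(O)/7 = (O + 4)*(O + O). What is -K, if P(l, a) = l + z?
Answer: 3389/2 ≈ 1694.5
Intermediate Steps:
o(O) = -14*O*(4 + O) (o(O) = -7*(O + 4)*(O + O) = -7*(4 + O)*2*O = -14*O*(4 + O))
z = -¾ (z = -3*¼ = -¾ ≈ -0.75000)
P(l, a) = -¾ + l (P(l, a) = l - ¾ = -¾ + l)
K = -3389/2 (K = -4 + ((-¾ - 5)*(-14*(-3)*(4 - 3)))*7 = -4 - (-161)*(-3)/2*7 = -4 - 23/4*42*7 = -4 - 483/2*7 = -4 - 3381/2 = -3389/2 ≈ -1694.5)
-K = -1*(-3389/2) = 3389/2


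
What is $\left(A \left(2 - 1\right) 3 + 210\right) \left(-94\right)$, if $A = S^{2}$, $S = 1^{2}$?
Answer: $-20022$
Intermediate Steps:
$S = 1$
$A = 1$ ($A = 1^{2} = 1$)
$\left(A \left(2 - 1\right) 3 + 210\right) \left(-94\right) = \left(1 \left(2 - 1\right) 3 + 210\right) \left(-94\right) = \left(1 \cdot 1 \cdot 3 + 210\right) \left(-94\right) = \left(1 \cdot 3 + 210\right) \left(-94\right) = \left(3 + 210\right) \left(-94\right) = 213 \left(-94\right) = -20022$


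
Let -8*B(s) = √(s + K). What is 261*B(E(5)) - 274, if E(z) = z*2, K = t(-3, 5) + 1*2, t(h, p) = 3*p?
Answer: -274 - 783*√3/8 ≈ -443.52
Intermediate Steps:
K = 17 (K = 3*5 + 1*2 = 15 + 2 = 17)
E(z) = 2*z
B(s) = -√(17 + s)/8 (B(s) = -√(s + 17)/8 = -√(17 + s)/8)
261*B(E(5)) - 274 = 261*(-√(17 + 2*5)/8) - 274 = 261*(-√(17 + 10)/8) - 274 = 261*(-3*√3/8) - 274 = -783*√3/8 - 274 = -274 - 783*√3/8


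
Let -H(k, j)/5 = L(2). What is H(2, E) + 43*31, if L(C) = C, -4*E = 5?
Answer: 1323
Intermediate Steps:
E = -5/4 (E = -1/4*5 = -5/4 ≈ -1.2500)
H(k, j) = -10 (H(k, j) = -5*2 = -10)
H(2, E) + 43*31 = -10 + 43*31 = -10 + 1333 = 1323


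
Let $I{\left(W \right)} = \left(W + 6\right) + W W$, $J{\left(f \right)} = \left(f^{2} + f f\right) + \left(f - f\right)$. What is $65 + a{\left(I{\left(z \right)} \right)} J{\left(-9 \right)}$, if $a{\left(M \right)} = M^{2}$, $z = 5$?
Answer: $210017$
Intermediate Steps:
$J{\left(f \right)} = 2 f^{2}$ ($J{\left(f \right)} = \left(f^{2} + f^{2}\right) + 0 = 2 f^{2} + 0 = 2 f^{2}$)
$I{\left(W \right)} = 6 + W + W^{2}$ ($I{\left(W \right)} = \left(6 + W\right) + W^{2} = 6 + W + W^{2}$)
$65 + a{\left(I{\left(z \right)} \right)} J{\left(-9 \right)} = 65 + \left(6 + 5 + 5^{2}\right)^{2} \cdot 2 \left(-9\right)^{2} = 65 + \left(6 + 5 + 25\right)^{2} \cdot 2 \cdot 81 = 65 + 36^{2} \cdot 162 = 65 + 1296 \cdot 162 = 65 + 209952 = 210017$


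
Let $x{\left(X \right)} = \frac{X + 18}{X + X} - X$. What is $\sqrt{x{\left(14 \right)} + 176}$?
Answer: $\frac{\sqrt{7994}}{7} \approx 12.773$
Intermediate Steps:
$x{\left(X \right)} = - X + \frac{18 + X}{2 X}$ ($x{\left(X \right)} = \frac{18 + X}{2 X} - X = - X + \frac{18 + X}{2 X}$)
$\sqrt{x{\left(14 \right)} + 176} = \sqrt{\left(\frac{1}{2} - 14 + \frac{9}{14}\right) + 176} = \sqrt{- \frac{90}{7} + 176} = \sqrt{\frac{1142}{7}} = \frac{\sqrt{7994}}{7}$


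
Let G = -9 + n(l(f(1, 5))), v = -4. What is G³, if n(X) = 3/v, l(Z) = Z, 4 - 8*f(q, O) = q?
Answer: -59319/64 ≈ -926.86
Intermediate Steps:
f(q, O) = ½ - q/8
n(X) = -¾ (n(X) = 3/(-4) = 3*(-¼) = -¾)
G = -39/4 (G = -9 - ¾ = -39/4 ≈ -9.7500)
G³ = (-39/4)³ = -59319/64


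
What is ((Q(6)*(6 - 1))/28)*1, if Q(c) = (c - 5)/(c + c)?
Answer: 5/336 ≈ 0.014881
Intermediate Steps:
Q(c) = (-5 + c)/(2*c) (Q(c) = (-5 + c)/((2*c)) = (-5 + c)*(1/(2*c)) = (-5 + c)/(2*c))
((Q(6)*(6 - 1))/28)*1 = ((((1/2)*(-5 + 6)/6)*(6 - 1))/28)*1 = ((((1/2)*(1/6)*1)*5)/28)*1 = (((1/12)*5)/28)*1 = ((1/28)*(5/12))*1 = (5/336)*1 = 5/336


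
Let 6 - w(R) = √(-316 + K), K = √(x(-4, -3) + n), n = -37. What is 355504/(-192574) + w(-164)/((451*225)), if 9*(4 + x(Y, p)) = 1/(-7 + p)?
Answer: -6012268826/3256907775 - √(-284400 + 30*I*√36910)/3044250 ≈ -1.846 - 0.00017519*I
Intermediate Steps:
x(Y, p) = -4 + 1/(9*(-7 + p))
K = I*√36910/30 (K = √((253 - 36*(-3))/(9*(-7 - 3)) - 37) = √((⅑)*(253 + 108)/(-10) - 37) = √((⅑)*(-⅒)*361 - 37) = √(-361/90 - 37) = √(-3691/90) = I*√36910/30 ≈ 6.404*I)
w(R) = 6 - √(-316 + I*√36910/30)
355504/(-192574) + w(-164)/((451*225)) = 355504/(-192574) + (6 - √(-284400 + 30*I*√36910)/30)/((451*225)) = 355504*(-1/192574) + (6 - √(-284400 + 30*I*√36910)/30)/101475 = -177752/96287 + (6 - √(-284400 + 30*I*√36910)/30)*(1/101475) = -177752/96287 + (2/33825 - √(-284400 + 30*I*√36910)/3044250) = -6012268826/3256907775 - √(-284400 + 30*I*√36910)/3044250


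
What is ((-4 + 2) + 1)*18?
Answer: -18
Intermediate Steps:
((-4 + 2) + 1)*18 = (-2 + 1)*18 = -1*18 = -18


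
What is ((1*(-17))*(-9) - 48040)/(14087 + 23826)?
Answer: -47887/37913 ≈ -1.2631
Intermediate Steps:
((1*(-17))*(-9) - 48040)/(14087 + 23826) = (-17*(-9) - 48040)/37913 = (153 - 48040)*(1/37913) = -47887*1/37913 = -47887/37913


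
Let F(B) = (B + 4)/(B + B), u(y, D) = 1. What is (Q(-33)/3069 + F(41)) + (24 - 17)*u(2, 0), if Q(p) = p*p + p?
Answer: 60191/7626 ≈ 7.8929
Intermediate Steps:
Q(p) = p + p² (Q(p) = p² + p = p + p²)
F(B) = (4 + B)/(2*B) (F(B) = (4 + B)/((2*B)) = (4 + B)*(1/(2*B)) = (4 + B)/(2*B))
(Q(-33)/3069 + F(41)) + (24 - 17)*u(2, 0) = (-33*(1 - 33)/3069 + (½)*(4 + 41)/41) + (24 - 17)*1 = (-33*(-32)*(1/3069) + (½)*(1/41)*45) + 7*1 = (1056*(1/3069) + 45/82) + 7 = (32/93 + 45/82) + 7 = 6809/7626 + 7 = 60191/7626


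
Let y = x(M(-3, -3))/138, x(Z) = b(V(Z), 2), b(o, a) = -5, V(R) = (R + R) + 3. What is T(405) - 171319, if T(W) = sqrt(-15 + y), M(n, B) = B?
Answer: -171319 + 5*I*sqrt(11454)/138 ≈ -1.7132e+5 + 3.8777*I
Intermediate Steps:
V(R) = 3 + 2*R (V(R) = 2*R + 3 = 3 + 2*R)
x(Z) = -5
y = -5/138 ≈ -0.036232
T(W) = 5*I*sqrt(11454)/138 (T(W) = sqrt(-15 - 5/138) = sqrt(-2075/138) = 5*I*sqrt(11454)/138)
T(405) - 171319 = 5*I*sqrt(11454)/138 - 171319 = -171319 + 5*I*sqrt(11454)/138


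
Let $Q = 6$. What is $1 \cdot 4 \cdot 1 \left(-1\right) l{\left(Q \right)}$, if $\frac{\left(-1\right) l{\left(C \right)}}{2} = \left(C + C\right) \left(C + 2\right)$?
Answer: $768$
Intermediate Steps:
$l{\left(C \right)} = - 4 C \left(2 + C\right)$ ($l{\left(C \right)} = - 2 \left(C + C\right) \left(C + 2\right) = - 2 \cdot 2 C \left(2 + C\right) = - 4 C \left(2 + C\right)$)
$1 \cdot 4 \cdot 1 \left(-1\right) l{\left(Q \right)} = 1 \cdot 4 \cdot 1 \left(-1\right) \left(\left(-4\right) 6 \left(2 + 6\right)\right) = 1 \cdot 4 \left(-1\right) \left(\left(-4\right) 6 \cdot 8\right) = 1 \left(-4\right) \left(-192\right) = \left(-4\right) \left(-192\right) = 768$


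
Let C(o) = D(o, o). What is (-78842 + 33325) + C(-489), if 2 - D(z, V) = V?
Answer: -45026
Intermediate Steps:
D(z, V) = 2 - V
C(o) = 2 - o
(-78842 + 33325) + C(-489) = (-78842 + 33325) + (2 - 1*(-489)) = -45517 + (2 + 489) = -45517 + 491 = -45026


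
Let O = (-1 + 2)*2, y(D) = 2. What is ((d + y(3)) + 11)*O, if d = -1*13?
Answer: 0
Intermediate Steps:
d = -13
O = 2 (O = 1*2 = 2)
((d + y(3)) + 11)*O = ((-13 + 2) + 11)*2 = (-11 + 11)*2 = 0*2 = 0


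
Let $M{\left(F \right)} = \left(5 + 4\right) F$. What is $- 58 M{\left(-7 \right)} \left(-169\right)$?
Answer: $-617526$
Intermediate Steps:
$M{\left(F \right)} = 9 F$
$- 58 M{\left(-7 \right)} \left(-169\right) = - 58 \cdot 9 \left(-7\right) \left(-169\right) = \left(-58\right) \left(-63\right) \left(-169\right) = 3654 \left(-169\right) = -617526$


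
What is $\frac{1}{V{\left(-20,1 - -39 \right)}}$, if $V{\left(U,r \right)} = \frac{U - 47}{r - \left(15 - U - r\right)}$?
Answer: $- \frac{45}{67} \approx -0.67164$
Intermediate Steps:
$V{\left(U,r \right)} = \frac{-47 + U}{-15 + U + 2 r}$ ($V{\left(U,r \right)} = \frac{-47 + U}{r - \left(15 - U - r\right)} = \frac{-47 + U}{r + \left(-15 + U + r\right)} = \frac{-47 + U}{-15 + U + 2 r}$)
$\frac{1}{V{\left(-20,1 - -39 \right)}} = \frac{1}{\frac{1}{-15 - 20 + 2 \left(1 - -39\right)} \left(-47 - 20\right)} = \frac{1}{\frac{1}{-15 - 20 + 2 \left(1 + 39\right)} \left(-67\right)} = \frac{1}{\frac{1}{-15 - 20 + 2 \cdot 40} \left(-67\right)} = \frac{1}{\frac{1}{-15 - 20 + 80} \left(-67\right)} = \frac{1}{\frac{1}{45} \left(-67\right)} = \frac{1}{- \frac{67}{45}} = - \frac{45}{67}$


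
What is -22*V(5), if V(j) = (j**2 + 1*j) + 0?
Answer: -660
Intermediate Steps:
V(j) = j + j**2 (V(j) = (j**2 + j) + 0 = (j + j**2) + 0 = j + j**2)
-22*V(5) = -110*(1 + 5) = -110*6 = -22*30 = -660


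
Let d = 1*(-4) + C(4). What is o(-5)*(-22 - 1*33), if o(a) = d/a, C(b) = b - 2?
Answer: -22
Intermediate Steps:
C(b) = -2 + b
d = -2 (d = 1*(-4) + (-2 + 4) = -4 + 2 = -2)
o(a) = -2/a
o(-5)*(-22 - 1*33) = (-2/(-5))*(-22 - 1*33) = (-2*(-⅕))*(-22 - 33) = (⅖)*(-55) = -22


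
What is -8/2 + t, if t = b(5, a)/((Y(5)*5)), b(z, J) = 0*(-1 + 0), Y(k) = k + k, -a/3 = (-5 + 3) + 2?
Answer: -4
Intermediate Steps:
a = 0 (a = -3*((-5 + 3) + 2) = -3*(-2 + 2) = -3*0 = 0)
Y(k) = 2*k
b(z, J) = 0 (b(z, J) = 0*(-1) = 0)
t = 0 (t = 0/(((2*5)*5)) = 0/((10*5)) = 0/50 = 0*(1/50) = 0)
-8/2 + t = -8/2 + 0 = -8*½ + 0 = -4 + 0 = -4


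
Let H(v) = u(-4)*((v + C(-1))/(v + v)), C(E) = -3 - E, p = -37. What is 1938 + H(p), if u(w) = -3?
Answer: 143295/74 ≈ 1936.4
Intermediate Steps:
H(v) = -3*(-2 + v)/(2*v) (H(v) = -3*(v + (-3 - 1*(-1)))/(v + v) = -3*(v + (-3 + 1))/(2*v) = -3*(v - 2)*1/(2*v) = -3*(-2 + v)*1/(2*v) = -3*(-2 + v)/(2*v))
1938 + H(p) = 1938 + (-3/2 + 3/(-37)) = 1938 + (-3/2 + 3*(-1/37)) = 1938 + (-3/2 - 3/37) = 1938 - 117/74 = 143295/74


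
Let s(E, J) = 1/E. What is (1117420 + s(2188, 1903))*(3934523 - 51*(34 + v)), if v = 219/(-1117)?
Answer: 5370178063782253601/1221998 ≈ 4.3946e+12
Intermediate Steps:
v = -219/1117 (v = 219*(-1/1117) = -219/1117 ≈ -0.19606)
(1117420 + s(2188, 1903))*(3934523 - 51*(34 + v)) = (1117420 + 1/2188)*(3934523 - 51*(34 - 219/1117)) = (1117420 + 1/2188)*(3934523 - 51*37759/1117) = 2444914961*(3934523 - 1925709/1117)/2188 = (2444914961/2188)*(4392936482/1117) = 5370178063782253601/1221998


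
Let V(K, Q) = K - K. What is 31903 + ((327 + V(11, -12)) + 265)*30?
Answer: 49663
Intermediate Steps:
V(K, Q) = 0
31903 + ((327 + V(11, -12)) + 265)*30 = 31903 + ((327 + 0) + 265)*30 = 31903 + (327 + 265)*30 = 31903 + 592*30 = 31903 + 17760 = 49663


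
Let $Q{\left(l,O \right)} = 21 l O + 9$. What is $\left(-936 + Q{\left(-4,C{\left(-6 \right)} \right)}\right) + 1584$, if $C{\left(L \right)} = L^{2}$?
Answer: $-2367$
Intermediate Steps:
$Q{\left(l,O \right)} = 9 + 21 O l$ ($Q{\left(l,O \right)} = 21 O l + 9 = 9 + 21 O l$)
$\left(-936 + Q{\left(-4,C{\left(-6 \right)} \right)}\right) + 1584 = \left(-936 + \left(9 + 21 \left(-6\right)^{2} \left(-4\right)\right)\right) + 1584 = \left(-936 + \left(9 + 21 \cdot 36 \left(-4\right)\right)\right) + 1584 = \left(-936 + \left(9 - 3024\right)\right) + 1584 = \left(-936 - 3015\right) + 1584 = -3951 + 1584 = -2367$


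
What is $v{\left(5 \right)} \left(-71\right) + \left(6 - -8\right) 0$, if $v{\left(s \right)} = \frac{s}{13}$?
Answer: $- \frac{355}{13} \approx -27.308$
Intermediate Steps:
$v{\left(s \right)} = \frac{s}{13}$ ($v{\left(s \right)} = s \frac{1}{13} = \frac{s}{13}$)
$v{\left(5 \right)} \left(-71\right) + \left(6 - -8\right) 0 = \frac{1}{13} \cdot 5 \left(-71\right) + \left(6 - -8\right) 0 = \frac{5}{13} \left(-71\right) + \left(6 + 8\right) 0 = - \frac{355}{13} + 14 \cdot 0 = - \frac{355}{13} + 0 = - \frac{355}{13}$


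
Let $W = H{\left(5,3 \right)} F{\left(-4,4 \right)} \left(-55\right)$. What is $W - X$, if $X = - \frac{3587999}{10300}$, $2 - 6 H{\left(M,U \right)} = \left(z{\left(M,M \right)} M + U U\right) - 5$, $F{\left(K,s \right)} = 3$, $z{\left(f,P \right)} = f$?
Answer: $\frac{11235749}{10300} \approx 1090.8$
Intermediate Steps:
$H{\left(M,U \right)} = \frac{7}{6} - \frac{M^{2}}{6} - \frac{U^{2}}{6}$ ($H{\left(M,U \right)} = \frac{1}{3} - \frac{\left(M M + U U\right) - 5}{6} = \frac{1}{3} - \frac{\left(M^{2} + U^{2}\right) - 5}{6} = \frac{1}{3} - \frac{-5 + M^{2} + U^{2}}{6} = \frac{1}{3} - \left(- \frac{5}{6} + \frac{M^{2}}{6} + \frac{U^{2}}{6}\right) = \frac{7}{6} - \frac{M^{2}}{6} - \frac{U^{2}}{6}$)
$W = \frac{1485}{2}$ ($W = \left(\frac{7}{6} - \frac{5^{2}}{6} - \frac{3^{2}}{6}\right) 3 \left(-55\right) = \left(\frac{7}{6} - \frac{25}{6} - \frac{3}{2}\right) 3 \left(-55\right) = \left(- \frac{9}{2}\right) 3 \left(-55\right) = \left(- \frac{27}{2}\right) \left(-55\right) = \frac{1485}{2} \approx 742.5$)
$X = - \frac{3587999}{10300} \approx -348.35$
$W - X = \frac{1485}{2} - - \frac{3587999}{10300} = \frac{1485}{2} + \frac{3587999}{10300} = \frac{11235749}{10300}$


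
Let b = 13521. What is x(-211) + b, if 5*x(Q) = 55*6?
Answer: 13587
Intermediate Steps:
x(Q) = 66 (x(Q) = (55*6)/5 = (⅕)*330 = 66)
x(-211) + b = 66 + 13521 = 13587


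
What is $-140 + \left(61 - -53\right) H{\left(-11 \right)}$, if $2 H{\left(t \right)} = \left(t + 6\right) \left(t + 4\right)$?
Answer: $1855$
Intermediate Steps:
$H{\left(t \right)} = \frac{\left(4 + t\right) \left(6 + t\right)}{2}$ ($H{\left(t \right)} = \frac{\left(t + 6\right) \left(t + 4\right)}{2} = \frac{\left(6 + t\right) \left(4 + t\right)}{2} = \frac{\left(4 + t\right) \left(6 + t\right)}{2}$)
$-140 + \left(61 - -53\right) H{\left(-11 \right)} = -140 + \left(61 - -53\right) \left(12 + \frac{\left(-11\right)^{2}}{2} + 5 \left(-11\right)\right) = -140 + \left(61 + 53\right) \left(12 + \frac{1}{2} \cdot 121 - 55\right) = -140 + 114 \left(12 + \frac{121}{2} - 55\right) = -140 + 114 \cdot \frac{35}{2} = -140 + 1995 = 1855$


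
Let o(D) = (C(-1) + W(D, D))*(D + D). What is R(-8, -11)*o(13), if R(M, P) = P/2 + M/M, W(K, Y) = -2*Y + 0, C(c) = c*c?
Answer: 2925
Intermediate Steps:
C(c) = c**2
W(K, Y) = -2*Y
R(M, P) = 1 + P/2 (R(M, P) = P*(1/2) + 1 = P/2 + 1 = 1 + P/2)
o(D) = 2*D*(1 - 2*D) (o(D) = ((-1)**2 - 2*D)*(D + D) = (1 - 2*D)*(2*D) = 2*D*(1 - 2*D))
R(-8, -11)*o(13) = (1 + (1/2)*(-11))*(2*13*(1 - 2*13)) = (1 - 11/2)*(2*13*(1 - 26)) = -9*13*(-25) = -9/2*(-650) = 2925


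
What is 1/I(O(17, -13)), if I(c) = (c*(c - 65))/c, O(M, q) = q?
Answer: -1/78 ≈ -0.012821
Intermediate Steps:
I(c) = -65 + c (I(c) = (c*(-65 + c))/c = -65 + c)
1/I(O(17, -13)) = 1/(-65 - 13) = 1/(-78) = -1/78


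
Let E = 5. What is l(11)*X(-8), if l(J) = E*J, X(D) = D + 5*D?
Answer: -2640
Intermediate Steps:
X(D) = 6*D
l(J) = 5*J
l(11)*X(-8) = (5*11)*(6*(-8)) = 55*(-48) = -2640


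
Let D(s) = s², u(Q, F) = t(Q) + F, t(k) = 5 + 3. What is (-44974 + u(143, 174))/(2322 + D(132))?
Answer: -22396/9873 ≈ -2.2684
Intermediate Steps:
t(k) = 8
u(Q, F) = 8 + F
(-44974 + u(143, 174))/(2322 + D(132)) = (-44974 + (8 + 174))/(2322 + 132²) = (-44974 + 182)/(2322 + 17424) = -44792/19746 = -44792*1/19746 = -22396/9873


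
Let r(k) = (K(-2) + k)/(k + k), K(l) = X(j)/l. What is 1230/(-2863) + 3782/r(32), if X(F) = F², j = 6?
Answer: 49497586/2863 ≈ 17289.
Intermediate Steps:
K(l) = 36/l (K(l) = 6²/l = 36/l)
r(k) = (-18 + k)/(2*k) (r(k) = (36/(-2) + k)/(k + k) = (36*(-½) + k)/((2*k)) = (-18 + k)*(1/(2*k)) = (-18 + k)/(2*k))
1230/(-2863) + 3782/r(32) = 1230/(-2863) + 3782/(((½)*(-18 + 32)/32)) = 1230*(-1/2863) + 3782/(((½)*(1/32)*14)) = -1230/2863 + 3782/(7/32) = -1230/2863 + 3782*(32/7) = -1230/2863 + 121024/7 = 49497586/2863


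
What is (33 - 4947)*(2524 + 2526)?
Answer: -24815700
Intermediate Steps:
(33 - 4947)*(2524 + 2526) = -4914*5050 = -24815700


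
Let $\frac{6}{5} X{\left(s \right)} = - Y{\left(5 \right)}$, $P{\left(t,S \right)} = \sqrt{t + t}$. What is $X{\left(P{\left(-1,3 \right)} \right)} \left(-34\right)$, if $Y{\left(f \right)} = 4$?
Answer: $\frac{340}{3} \approx 113.33$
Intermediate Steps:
$P{\left(t,S \right)} = \sqrt{2} \sqrt{t}$ ($P{\left(t,S \right)} = \sqrt{2 t} = \sqrt{2} \sqrt{t}$)
$X{\left(s \right)} = - \frac{10}{3}$ ($X{\left(s \right)} = \frac{5 \left(\left(-1\right) 4\right)}{6} = \frac{5}{6} \left(-4\right) = - \frac{10}{3}$)
$X{\left(P{\left(-1,3 \right)} \right)} \left(-34\right) = \left(- \frac{10}{3}\right) \left(-34\right) = \frac{340}{3}$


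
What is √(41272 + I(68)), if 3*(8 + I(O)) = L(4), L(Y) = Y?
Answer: 2*√92847/3 ≈ 203.14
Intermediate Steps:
I(O) = -20/3 (I(O) = -8 + (⅓)*4 = -8 + 4/3 = -20/3)
√(41272 + I(68)) = √(41272 - 20/3) = √(123796/3) = 2*√92847/3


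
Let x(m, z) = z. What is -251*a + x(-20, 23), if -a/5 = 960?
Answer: 1204823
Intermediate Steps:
a = -4800 (a = -5*960 = -4800)
-251*a + x(-20, 23) = -251*(-4800) + 23 = 1204800 + 23 = 1204823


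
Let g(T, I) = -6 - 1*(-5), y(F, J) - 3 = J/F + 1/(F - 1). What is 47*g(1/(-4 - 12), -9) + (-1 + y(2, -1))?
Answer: -89/2 ≈ -44.500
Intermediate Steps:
y(F, J) = 3 + 1/(-1 + F) + J/F (y(F, J) = 3 + (J/F + 1/(F - 1)) = 3 + (J/F + 1/(-1 + F)) = 3 + (1/(-1 + F) + J/F) = 3 + 1/(-1 + F) + J/F)
g(T, I) = -1 (g(T, I) = -6 + 5 = -1)
47*g(1/(-4 - 12), -9) + (-1 + y(2, -1)) = 47*(-1) + (-1 + (-1*(-1) - 2*2 + 3*2² + 2*(-1))/(2*(-1 + 2))) = -47 + (-1 + (½)*(1 - 4 + 3*4 - 2)/1) = -47 + (-1 + (½)*1*(1 - 4 + 12 - 2)) = -47 + (-1 + (½)*1*7) = -47 + (-1 + 7/2) = -47 + 5/2 = -89/2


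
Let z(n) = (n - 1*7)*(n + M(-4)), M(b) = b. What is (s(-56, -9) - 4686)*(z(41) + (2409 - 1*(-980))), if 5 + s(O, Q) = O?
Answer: -22059309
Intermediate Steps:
s(O, Q) = -5 + O
z(n) = (-7 + n)*(-4 + n) (z(n) = (n - 1*7)*(n - 4) = (n - 7)*(-4 + n) = (-7 + n)*(-4 + n))
(s(-56, -9) - 4686)*(z(41) + (2409 - 1*(-980))) = ((-5 - 56) - 4686)*((28 + 41² - 11*41) + (2409 - 1*(-980))) = (-61 - 4686)*((28 + 1681 - 451) + (2409 + 980)) = -4747*(1258 + 3389) = -4747*4647 = -22059309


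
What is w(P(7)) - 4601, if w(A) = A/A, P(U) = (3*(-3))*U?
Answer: -4600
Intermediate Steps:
P(U) = -9*U
w(A) = 1
w(P(7)) - 4601 = 1 - 4601 = -4600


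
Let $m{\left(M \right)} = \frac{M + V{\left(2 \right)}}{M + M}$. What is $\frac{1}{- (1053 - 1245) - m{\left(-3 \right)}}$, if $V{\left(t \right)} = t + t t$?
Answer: $\frac{2}{385} \approx 0.0051948$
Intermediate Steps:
$V{\left(t \right)} = t + t^{2}$
$m{\left(M \right)} = \frac{6 + M}{2 M}$ ($m{\left(M \right)} = \frac{M + 2 \left(1 + 2\right)}{M + M} = \frac{M + 2 \cdot 3}{2 M} = \left(M + 6\right) \frac{1}{2 M} = \left(6 + M\right) \frac{1}{2 M} = \frac{6 + M}{2 M}$)
$\frac{1}{- (1053 - 1245) - m{\left(-3 \right)}} = \frac{1}{- (1053 - 1245) - \frac{6 - 3}{2 \left(-3\right)}} = \frac{1}{- (1053 - 1245) - \frac{1}{2} \left(- \frac{1}{3}\right) 3} = \frac{1}{\left(-1\right) \left(-192\right) - - \frac{1}{2}} = \frac{1}{192 + \frac{1}{2}} = \frac{1}{\frac{385}{2}} = \frac{2}{385}$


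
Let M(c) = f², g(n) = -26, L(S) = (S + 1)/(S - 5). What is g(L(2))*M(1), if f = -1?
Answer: -26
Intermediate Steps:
L(S) = (1 + S)/(-5 + S)
M(c) = 1 (M(c) = (-1)² = 1)
g(L(2))*M(1) = -26*1 = -26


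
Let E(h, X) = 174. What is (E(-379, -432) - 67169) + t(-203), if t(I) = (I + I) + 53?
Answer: -67348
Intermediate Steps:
t(I) = 53 + 2*I (t(I) = 2*I + 53 = 53 + 2*I)
(E(-379, -432) - 67169) + t(-203) = (174 - 67169) + (53 + 2*(-203)) = -66995 + (53 - 406) = -66995 - 353 = -67348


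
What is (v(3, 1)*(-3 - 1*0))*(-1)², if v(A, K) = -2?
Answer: 6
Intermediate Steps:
(v(3, 1)*(-3 - 1*0))*(-1)² = -2*(-3 - 1*0)*(-1)² = -2*(-3 + 0)*1 = -2*(-3)*1 = 6*1 = 6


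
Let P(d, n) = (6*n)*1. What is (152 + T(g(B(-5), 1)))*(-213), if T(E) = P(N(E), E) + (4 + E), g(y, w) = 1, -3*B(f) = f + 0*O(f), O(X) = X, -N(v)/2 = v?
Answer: -34719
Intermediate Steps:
N(v) = -2*v
P(d, n) = 6*n
B(f) = -f/3 (B(f) = -(f + 0*f)/3 = -(f + 0)/3 = -f/3)
T(E) = 4 + 7*E (T(E) = 6*E + (4 + E) = 4 + 7*E)
(152 + T(g(B(-5), 1)))*(-213) = (152 + (4 + 7*1))*(-213) = (152 + (4 + 7))*(-213) = (152 + 11)*(-213) = 163*(-213) = -34719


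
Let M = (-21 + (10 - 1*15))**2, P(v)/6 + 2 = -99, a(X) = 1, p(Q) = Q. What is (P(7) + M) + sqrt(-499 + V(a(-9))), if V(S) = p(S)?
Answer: 70 + I*sqrt(498) ≈ 70.0 + 22.316*I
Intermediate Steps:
P(v) = -606 (P(v) = -12 + 6*(-99) = -12 - 594 = -606)
M = 676 (M = (-21 + (10 - 15))**2 = (-21 - 5)**2 = (-26)**2 = 676)
V(S) = S
(P(7) + M) + sqrt(-499 + V(a(-9))) = (-606 + 676) + sqrt(-499 + 1) = 70 + sqrt(-498) = 70 + I*sqrt(498)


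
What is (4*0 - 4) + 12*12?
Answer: 140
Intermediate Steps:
(4*0 - 4) + 12*12 = (0 - 4) + 144 = -4 + 144 = 140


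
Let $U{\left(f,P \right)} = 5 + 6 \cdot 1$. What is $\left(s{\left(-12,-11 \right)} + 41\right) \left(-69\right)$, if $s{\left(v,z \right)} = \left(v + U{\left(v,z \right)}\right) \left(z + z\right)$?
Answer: $-4347$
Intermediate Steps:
$U{\left(f,P \right)} = 11$ ($U{\left(f,P \right)} = 5 + 6 = 11$)
$s{\left(v,z \right)} = 2 z \left(11 + v\right)$ ($s{\left(v,z \right)} = \left(v + 11\right) \left(z + z\right) = \left(11 + v\right) 2 z = 2 z \left(11 + v\right)$)
$\left(s{\left(-12,-11 \right)} + 41\right) \left(-69\right) = \left(2 \left(-11\right) \left(11 - 12\right) + 41\right) \left(-69\right) = \left(2 \left(-11\right) \left(-1\right) + 41\right) \left(-69\right) = \left(22 + 41\right) \left(-69\right) = 63 \left(-69\right) = -4347$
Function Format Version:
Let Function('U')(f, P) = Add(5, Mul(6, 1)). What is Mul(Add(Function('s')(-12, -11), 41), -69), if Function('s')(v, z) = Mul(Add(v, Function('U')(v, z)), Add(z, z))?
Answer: -4347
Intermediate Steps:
Function('U')(f, P) = 11 (Function('U')(f, P) = Add(5, 6) = 11)
Function('s')(v, z) = Mul(2, z, Add(11, v)) (Function('s')(v, z) = Mul(Add(v, 11), Add(z, z)) = Mul(Add(11, v), Mul(2, z)) = Mul(2, z, Add(11, v)))
Mul(Add(Function('s')(-12, -11), 41), -69) = Mul(Add(Mul(2, -11, Add(11, -12)), 41), -69) = Mul(Add(Mul(2, -11, -1), 41), -69) = Mul(Add(22, 41), -69) = Mul(63, -69) = -4347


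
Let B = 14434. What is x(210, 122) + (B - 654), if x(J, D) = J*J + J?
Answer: 58090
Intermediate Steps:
x(J, D) = J + J**2 (x(J, D) = J**2 + J = J + J**2)
x(210, 122) + (B - 654) = 210*(1 + 210) + (14434 - 654) = 210*211 + 13780 = 44310 + 13780 = 58090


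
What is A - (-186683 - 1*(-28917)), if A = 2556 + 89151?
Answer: 249473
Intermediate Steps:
A = 91707
A - (-186683 - 1*(-28917)) = 91707 - (-186683 - 1*(-28917)) = 91707 - (-186683 + 28917) = 91707 - 1*(-157766) = 91707 + 157766 = 249473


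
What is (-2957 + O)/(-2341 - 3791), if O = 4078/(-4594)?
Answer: 566189/1173767 ≈ 0.48237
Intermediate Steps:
O = -2039/2297 (O = 4078*(-1/4594) = -2039/2297 ≈ -0.88768)
(-2957 + O)/(-2341 - 3791) = (-2957 - 2039/2297)/(-2341 - 3791) = -6794268/2297/(-6132) = -6794268/2297*(-1/6132) = 566189/1173767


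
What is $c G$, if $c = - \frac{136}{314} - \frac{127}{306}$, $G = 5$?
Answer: $- \frac{203735}{48042} \approx -4.2408$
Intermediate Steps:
$c = - \frac{40747}{48042}$ ($c = \left(-136\right) \frac{1}{314} - \frac{127}{306} = - \frac{68}{157} - \frac{127}{306} = - \frac{40747}{48042} \approx -0.84815$)
$c G = \left(- \frac{40747}{48042}\right) 5 = - \frac{203735}{48042}$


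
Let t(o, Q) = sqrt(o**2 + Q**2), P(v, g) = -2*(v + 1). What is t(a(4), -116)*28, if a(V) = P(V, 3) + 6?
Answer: 112*sqrt(842) ≈ 3249.9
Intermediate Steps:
P(v, g) = -2 - 2*v (P(v, g) = -2*(1 + v) = -2 - 2*v)
a(V) = 4 - 2*V (a(V) = (-2 - 2*V) + 6 = 4 - 2*V)
t(o, Q) = sqrt(Q**2 + o**2)
t(a(4), -116)*28 = sqrt((-116)**2 + (4 - 2*4)**2)*28 = sqrt(13456 + (4 - 8)**2)*28 = sqrt(13456 + (-4)**2)*28 = sqrt(13456 + 16)*28 = sqrt(13472)*28 = (4*sqrt(842))*28 = 112*sqrt(842)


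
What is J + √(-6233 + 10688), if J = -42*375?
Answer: -15750 + 9*√55 ≈ -15683.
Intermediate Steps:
J = -15750
J + √(-6233 + 10688) = -15750 + √(-6233 + 10688) = -15750 + √4455 = -15750 + 9*√55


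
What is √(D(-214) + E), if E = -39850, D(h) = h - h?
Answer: 5*I*√1594 ≈ 199.62*I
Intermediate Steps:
D(h) = 0
√(D(-214) + E) = √(0 - 39850) = √(-39850) = 5*I*√1594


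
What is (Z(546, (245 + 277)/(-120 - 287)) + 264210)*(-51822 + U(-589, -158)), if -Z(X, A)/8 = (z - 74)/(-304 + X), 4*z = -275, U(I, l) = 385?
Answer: -1644439912697/121 ≈ -1.3590e+10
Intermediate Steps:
z = -275/4 (z = (1/4)*(-275) = -275/4 ≈ -68.750)
Z(X, A) = 1142/(-304 + X) (Z(X, A) = -8*(-275/4 - 74)/(-304 + X) = -(-1142)/(-304 + X) = 1142/(-304 + X))
(Z(546, (245 + 277)/(-120 - 287)) + 264210)*(-51822 + U(-589, -158)) = (1142/(-304 + 546) + 264210)*(-51822 + 385) = (1142/242 + 264210)*(-51437) = (1142*(1/242) + 264210)*(-51437) = (571/121 + 264210)*(-51437) = (31969981/121)*(-51437) = -1644439912697/121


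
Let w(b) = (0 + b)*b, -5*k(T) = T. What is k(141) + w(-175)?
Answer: 152984/5 ≈ 30597.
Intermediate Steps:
k(T) = -T/5
w(b) = b² (w(b) = b*b = b²)
k(141) + w(-175) = -⅕*141 + (-175)² = -141/5 + 30625 = 152984/5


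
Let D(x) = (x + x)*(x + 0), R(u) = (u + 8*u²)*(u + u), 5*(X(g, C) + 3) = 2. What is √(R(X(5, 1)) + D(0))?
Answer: 39*I*√110/25 ≈ 16.361*I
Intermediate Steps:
X(g, C) = -13/5 (X(g, C) = -3 + (⅕)*2 = -3 + ⅖ = -13/5)
R(u) = 2*u*(u + 8*u²) (R(u) = (u + 8*u²)*(2*u) = 2*u*(u + 8*u²))
D(x) = 2*x² (D(x) = (2*x)*x = 2*x²)
√(R(X(5, 1)) + D(0)) = √((-13/5)²*(2 + 16*(-13/5)) + 2*0²) = √(169*(2 - 208/5)/25 + 2*0) = √((169/25)*(-198/5) + 0) = √(-33462/125 + 0) = √(-33462/125) = 39*I*√110/25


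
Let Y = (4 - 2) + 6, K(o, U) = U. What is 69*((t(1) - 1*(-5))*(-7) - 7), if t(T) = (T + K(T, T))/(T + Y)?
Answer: -9016/3 ≈ -3005.3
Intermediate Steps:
Y = 8 (Y = 2 + 6 = 8)
t(T) = 2*T/(8 + T) (t(T) = (T + T)/(T + 8) = (2*T)/(8 + T) = 2*T/(8 + T))
69*((t(1) - 1*(-5))*(-7) - 7) = 69*((2*1/(8 + 1) - 1*(-5))*(-7) - 7) = 69*((2*1/9 + 5)*(-7) - 7) = 69*((2*1*(⅑) + 5)*(-7) - 7) = 69*((2/9 + 5)*(-7) - 7) = 69*((47/9)*(-7) - 7) = 69*(-329/9 - 7) = 69*(-392/9) = -9016/3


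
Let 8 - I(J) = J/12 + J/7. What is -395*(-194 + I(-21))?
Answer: 286375/4 ≈ 71594.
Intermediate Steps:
I(J) = 8 - 19*J/84 (I(J) = 8 - (J/12 + J/7) = 8 - 19*J/84)
-395*(-194 + I(-21)) = -395*(-194 + (8 - 19/84*(-21))) = -395*(-194 + (8 + 19/4)) = -395*(-194 + 51/4) = -395*(-725/4) = 286375/4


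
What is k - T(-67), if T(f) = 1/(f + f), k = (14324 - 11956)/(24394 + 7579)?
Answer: 349285/4284382 ≈ 0.081525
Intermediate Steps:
k = 2368/31973 ≈ 0.074062
T(f) = 1/(2*f)
k - T(-67) = 2368/31973 - 1/(2*(-67)) = 2368/31973 - (-1)/(2*67) = 2368/31973 - 1*(-1/134) = 2368/31973 + 1/134 = 349285/4284382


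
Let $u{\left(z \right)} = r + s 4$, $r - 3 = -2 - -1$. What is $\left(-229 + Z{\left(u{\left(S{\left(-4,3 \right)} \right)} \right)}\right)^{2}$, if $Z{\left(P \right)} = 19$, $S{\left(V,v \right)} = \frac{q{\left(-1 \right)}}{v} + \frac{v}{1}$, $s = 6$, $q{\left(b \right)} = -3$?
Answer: $44100$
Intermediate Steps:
$S{\left(V,v \right)} = v - \frac{3}{v}$ ($S{\left(V,v \right)} = - \frac{3}{v} + \frac{v}{1} = - \frac{3}{v} + v 1 = - \frac{3}{v} + v = v - \frac{3}{v}$)
$r = 2$ ($r = 3 - 1 = 2$)
$u{\left(z \right)} = 26$ ($u{\left(z \right)} = 2 + 6 \cdot 4 = 2 + 24 = 26$)
$\left(-229 + Z{\left(u{\left(S{\left(-4,3 \right)} \right)} \right)}\right)^{2} = \left(-229 + 19\right)^{2} = \left(-210\right)^{2} = 44100$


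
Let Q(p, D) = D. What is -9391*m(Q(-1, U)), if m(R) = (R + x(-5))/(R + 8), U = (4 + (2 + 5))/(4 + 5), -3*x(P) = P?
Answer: -244166/83 ≈ -2941.8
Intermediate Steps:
x(P) = -P/3
U = 11/9 (U = (4 + 7)/9 = 11*(⅑) = 11/9 ≈ 1.2222)
m(R) = (5/3 + R)/(8 + R) (m(R) = (R - ⅓*(-5))/(R + 8) = (R + 5/3)/(8 + R) = (5/3 + R)/(8 + R))
-9391*m(Q(-1, U)) = -9391*(5/3 + 11/9)/(8 + 11/9) = -9391*26/(83/9*9) = -84519*26/(83*9) = -9391*26/83 = -244166/83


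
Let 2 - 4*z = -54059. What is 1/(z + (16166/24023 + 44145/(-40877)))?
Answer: 3927952684/53085663801419 ≈ 7.3993e-5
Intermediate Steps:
z = 54061/4 (z = ½ - ¼*(-54059) = ½ + 54059/4 = 54061/4 ≈ 13515.)
1/(z + (16166/24023 + 44145/(-40877))) = 1/(54061/4 + (16166/24023 + 44145/(-40877))) = 1/(54061/4 + (16166*(1/24023) + 44145*(-1/40877))) = 1/(54061/4 + (16166/24023 - 44145/40877)) = 1/(54061/4 - 399677753/981988171) = 1/(53085663801419/3927952684) = 3927952684/53085663801419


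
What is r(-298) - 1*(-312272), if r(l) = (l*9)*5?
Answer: 298862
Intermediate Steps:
r(l) = 45*l (r(l) = (9*l)*5 = 45*l)
r(-298) - 1*(-312272) = 45*(-298) - 1*(-312272) = -13410 + 312272 = 298862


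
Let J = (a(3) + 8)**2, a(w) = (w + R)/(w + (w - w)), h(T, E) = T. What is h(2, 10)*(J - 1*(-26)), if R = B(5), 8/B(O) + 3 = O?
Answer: 2390/9 ≈ 265.56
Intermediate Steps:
B(O) = 8/(-3 + O)
R = 4 (R = 8/(-3 + 5) = 8/2 = 8*(1/2) = 4)
a(w) = (4 + w)/w (a(w) = (w + 4)/(w + (w - w)) = (4 + w)/(w + 0) = (4 + w)/w)
J = 961/9 (J = ((4 + 3)/3 + 8)**2 = ((1/3)*7 + 8)**2 = (7/3 + 8)**2 = (31/3)**2 = 961/9 ≈ 106.78)
h(2, 10)*(J - 1*(-26)) = 2*(961/9 - 1*(-26)) = 2*(961/9 + 26) = 2*(1195/9) = 2390/9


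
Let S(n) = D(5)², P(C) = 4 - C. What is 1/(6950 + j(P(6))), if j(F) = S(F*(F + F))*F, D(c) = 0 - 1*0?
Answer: 1/6950 ≈ 0.00014388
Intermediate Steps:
D(c) = 0 (D(c) = 0 + 0 = 0)
S(n) = 0 (S(n) = 0² = 0)
j(F) = 0 (j(F) = 0*F = 0)
1/(6950 + j(P(6))) = 1/(6950 + 0) = 1/6950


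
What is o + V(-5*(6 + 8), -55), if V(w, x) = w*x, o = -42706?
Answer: -38856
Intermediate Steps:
o + V(-5*(6 + 8), -55) = -42706 - 5*(6 + 8)*(-55) = -42706 - 5*14*(-55) = -42706 - 70*(-55) = -42706 + 3850 = -38856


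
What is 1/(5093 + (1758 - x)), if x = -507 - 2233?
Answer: 1/9591 ≈ 0.00010426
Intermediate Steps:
x = -2740
1/(5093 + (1758 - x)) = 1/(5093 + (1758 - 1*(-2740))) = 1/(5093 + (1758 + 2740)) = 1/(5093 + 4498) = 1/9591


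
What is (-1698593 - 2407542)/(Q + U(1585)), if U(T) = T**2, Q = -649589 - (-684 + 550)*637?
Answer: -4106135/1947994 ≈ -2.1079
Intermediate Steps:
Q = -564231 (Q = -649589 - (-134)*637 = -649589 - 1*(-85358) = -649589 + 85358 = -564231)
(-1698593 - 2407542)/(Q + U(1585)) = (-1698593 - 2407542)/(-564231 + 1585**2) = -4106135/(-564231 + 2512225) = -4106135/1947994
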